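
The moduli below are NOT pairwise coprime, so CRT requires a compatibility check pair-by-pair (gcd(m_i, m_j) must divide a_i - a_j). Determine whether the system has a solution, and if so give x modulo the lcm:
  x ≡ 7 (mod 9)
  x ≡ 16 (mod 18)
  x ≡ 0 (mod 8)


Moduli 9, 18, 8 are not pairwise coprime, so CRT works modulo lcm(m_i) when all pairwise compatibility conditions hold.
Pairwise compatibility: gcd(m_i, m_j) must divide a_i - a_j for every pair.
Merge one congruence at a time:
  Start: x ≡ 7 (mod 9).
  Combine with x ≡ 16 (mod 18): gcd(9, 18) = 9; 16 - 7 = 9, which IS divisible by 9, so compatible.
    Write x = 7 + 9·t and substitute into x ≡ 16 (mod 18): 9·t ≡ 16 − 7 = 9 (mod 18).
    Divide the congruence (and modulus) by g = 9: 1·t ≡ 1 (mod 2).
    So t ≡ 1 (mod 2).
    Then x = 7 + 9·1 = 16, valid modulo lcm(9, 18) = 18: x ≡ 16 (mod 18).
  Combine with x ≡ 0 (mod 8): gcd(18, 8) = 2; 0 - 16 = -16, which IS divisible by 2, so compatible.
    Write x = 16 + 18·t and substitute into x ≡ 0 (mod 8): 18·t ≡ 0 − 16 = -16 (mod 8).
    Divide the congruence (and modulus) by g = 2: 9·t ≡ -8 (mod 4).
    Reduce coefficients mod 4: 1·t ≡ 0 (mod 4).
    So t ≡ 0 (mod 4).
    Then x = 16 + 18·0 = 16, valid modulo lcm(18, 8) = 72: x ≡ 16 (mod 72).
Verify: 16 mod 9 = 7, 16 mod 18 = 16, 16 mod 8 = 0.

x ≡ 16 (mod 72).


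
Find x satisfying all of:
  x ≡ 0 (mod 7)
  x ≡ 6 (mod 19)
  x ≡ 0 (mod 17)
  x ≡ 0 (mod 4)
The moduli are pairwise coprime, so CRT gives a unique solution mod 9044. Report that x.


Product of moduli M = 7 · 19 · 17 · 4 = 9044.
Merge one congruence at a time:
  Start: x ≡ 0 (mod 7).
  Combine with x ≡ 6 (mod 19); new modulus lcm = 133.
    Write x = 0 + 7·t and substitute into x ≡ 6 (mod 19): 7·t ≡ 6 − 0 = 6 (mod 19).
    The inverse of 7 mod 19 is 11 (since 7·11 = 77 = 4·19 + 1), so t ≡ 11·6 = 66 ≡ 9 (mod 19).
    Then x = 0 + 7·9 = 63, valid modulo lcm(7, 19) = 133: x ≡ 63 (mod 133).
  Combine with x ≡ 0 (mod 17); new modulus lcm = 2261.
    Write x = 63 + 133·t and substitute into x ≡ 0 (mod 17): 133·t ≡ 0 − 63 = -63 (mod 17).
    Reduce coefficients mod 17: 14·t ≡ 5 (mod 17).
    The inverse of 14 mod 17 is 11 (since 14·11 = 154 = 9·17 + 1), so t ≡ 11·5 = 55 ≡ 4 (mod 17).
    Then x = 63 + 133·4 = 595, valid modulo lcm(133, 17) = 2261: x ≡ 595 (mod 2261).
  Combine with x ≡ 0 (mod 4); new modulus lcm = 9044.
    Write x = 595 + 2261·t and substitute into x ≡ 0 (mod 4): 2261·t ≡ 0 − 595 = -595 (mod 4).
    Reduce coefficients mod 4: 1·t ≡ 1 (mod 4).
    So t ≡ 1 (mod 4).
    Then x = 595 + 2261·1 = 2856, valid modulo lcm(2261, 4) = 9044: x ≡ 2856 (mod 9044).
Verify against each original: 2856 mod 7 = 0, 2856 mod 19 = 6, 2856 mod 17 = 0, 2856 mod 4 = 0.

x ≡ 2856 (mod 9044).


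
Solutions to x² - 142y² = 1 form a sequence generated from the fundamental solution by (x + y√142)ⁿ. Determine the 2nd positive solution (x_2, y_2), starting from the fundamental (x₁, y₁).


Step 1: Find the fundamental solution (x₁, y₁) of x² - 142y² = 1.
  Expand √142 as a continued fraction. a₀ = ⌊√142⌋ = 11; iterate m_{k+1} = d_k·a_k − m_k, d_{k+1} = (142 − m_{k+1}²)/d_k, a_{k+1} = ⌊(a₀ + m_{k+1})/d_{k+1}⌋ (starting m₀ = 0, d₀ = 1), with convergents p_k = a_k·p_{k-1} + p_{k-2}, q_k = a_k·q_{k-1} + q_{k-2} (p₋₁ = 1, q₋₁ = 0):
  k = 0: a₀ = 11; p₀/q₀ = 11/1; p₀² − 142·q₀² = 121 − 142 = -21.
  k = 1: m = 11, d = 21, a = ⌊(11 + 11)/21⌋ = 1; p/q = (1·11 + 1)/(1·1 + 0) = 12/1; p² − 142·q² = 144 − 142 = 2.
  k = 2: m = 10, d = 2, a = ⌊(11 + 10)/2⌋ = 10; p/q = (10·12 + 11)/(10·1 + 1) = 131/11; p² − 142·q² = 17161 − 17182 = -21.
  k = 3: m = 10, d = 21, a = ⌊(11 + 10)/21⌋ = 1; p/q = (1·131 + 12)/(1·11 + 1) = 143/12; p² − 142·q² = 20449 − 20448 = 1.
  The first convergent with p² − 142·q² = 1 gives the fundamental solution (x₁, y₁) = (143, 12).
Step 2: Apply the recurrence (x_{n+1}, y_{n+1}) = (x₁x_n + 142y₁y_n, x₁y_n + y₁x_n) repeatedly.
  From (x_1, y_1) = (143, 12): x_2 = 143·143 + 142·12·12 = 40897; y_2 = 143·12 + 12·143 = 3432.
Step 3: Verify x_2² - 142·y_2² = 1672564609 - 1672564608 = 1 (should be 1). ✓

(x_1, y_1) = (143, 12); (x_2, y_2) = (40897, 3432).


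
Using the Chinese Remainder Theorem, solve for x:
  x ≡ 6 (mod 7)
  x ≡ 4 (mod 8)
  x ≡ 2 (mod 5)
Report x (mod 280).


Moduli 7, 8, 5 are pairwise coprime; by CRT there is a unique solution modulo M = 7 · 8 · 5 = 280.
Solve pairwise, accumulating the modulus:
  Start with x ≡ 6 (mod 7).
  Combine with x ≡ 4 (mod 8): since gcd(7, 8) = 1, we get a unique residue mod 56.
    Write x = 6 + 7·t and substitute into x ≡ 4 (mod 8): 7·t ≡ 4 − 6 = -2 (mod 8).
    Reduce coefficients mod 8: 7·t ≡ 6 (mod 8).
    The inverse of 7 mod 8 is 7 (since 7·7 = 49 = 6·8 + 1), so t ≡ 7·6 = 42 ≡ 2 (mod 8).
    Then x = 6 + 7·2 = 20, valid modulo lcm(7, 8) = 56: x ≡ 20 (mod 56).
  Combine with x ≡ 2 (mod 5): since gcd(56, 5) = 1, we get a unique residue mod 280.
    Write x = 20 + 56·t and substitute into x ≡ 2 (mod 5): 56·t ≡ 2 − 20 = -18 (mod 5).
    Reduce coefficients mod 5: 1·t ≡ 2 (mod 5).
    So t ≡ 2 (mod 5).
    Then x = 20 + 56·2 = 132, valid modulo lcm(56, 5) = 280: x ≡ 132 (mod 280).
Verify: 132 mod 7 = 6 ✓, 132 mod 8 = 4 ✓, 132 mod 5 = 2 ✓.

x ≡ 132 (mod 280).


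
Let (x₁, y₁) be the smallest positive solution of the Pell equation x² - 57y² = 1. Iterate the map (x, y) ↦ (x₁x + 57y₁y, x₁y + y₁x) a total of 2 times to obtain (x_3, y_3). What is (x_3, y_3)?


Step 1: Find the fundamental solution (x₁, y₁) of x² - 57y² = 1.
  Expand √57 as a continued fraction. a₀ = ⌊√57⌋ = 7; iterate m_{k+1} = d_k·a_k − m_k, d_{k+1} = (57 − m_{k+1}²)/d_k, a_{k+1} = ⌊(a₀ + m_{k+1})/d_{k+1}⌋ (starting m₀ = 0, d₀ = 1), with convergents p_k = a_k·p_{k-1} + p_{k-2}, q_k = a_k·q_{k-1} + q_{k-2} (p₋₁ = 1, q₋₁ = 0):
  k = 0: a₀ = 7; p₀/q₀ = 7/1; p₀² − 57·q₀² = 49 − 57 = -8.
  k = 1: m = 7, d = 8, a = ⌊(7 + 7)/8⌋ = 1; p/q = (1·7 + 1)/(1·1 + 0) = 8/1; p² − 57·q² = 64 − 57 = 7.
  k = 2: m = 1, d = 7, a = ⌊(7 + 1)/7⌋ = 1; p/q = (1·8 + 7)/(1·1 + 1) = 15/2; p² − 57·q² = 225 − 228 = -3.
  k = 3: m = 6, d = 3, a = ⌊(7 + 6)/3⌋ = 4; p/q = (4·15 + 8)/(4·2 + 1) = 68/9; p² − 57·q² = 4624 − 4617 = 7.
  k = 4: m = 6, d = 7, a = ⌊(7 + 6)/7⌋ = 1; p/q = (1·68 + 15)/(1·9 + 2) = 83/11; p² − 57·q² = 6889 − 6897 = -8.
  k = 5: m = 1, d = 8, a = ⌊(7 + 1)/8⌋ = 1; p/q = (1·83 + 68)/(1·11 + 9) = 151/20; p² − 57·q² = 22801 − 22800 = 1.
  The first convergent with p² − 57·q² = 1 gives the fundamental solution (x₁, y₁) = (151, 20).
Step 2: Apply the recurrence (x_{n+1}, y_{n+1}) = (x₁x_n + 57y₁y_n, x₁y_n + y₁x_n) repeatedly.
  From (x_1, y_1) = (151, 20): x_2 = 151·151 + 57·20·20 = 45601; y_2 = 151·20 + 20·151 = 6040.
  From (x_2, y_2) = (45601, 6040): x_3 = 151·45601 + 57·20·6040 = 13771351; y_3 = 151·6040 + 20·45601 = 1824060.
Step 3: Verify x_3² - 57·y_3² = 189650108365201 - 189650108365200 = 1 (should be 1). ✓

(x_1, y_1) = (151, 20); (x_3, y_3) = (13771351, 1824060).


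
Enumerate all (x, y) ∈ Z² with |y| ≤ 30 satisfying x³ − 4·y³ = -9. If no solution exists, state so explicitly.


The equation is x³ - 4y³ = -9. For fixed y, x³ = 4·y³ − 9, so a solution requires the RHS to be a perfect cube.
Strategy: iterate y from -30 to 30, compute RHS = 4·y³ − 9, and check whether it is a (positive or negative) perfect cube.
Check small values of y:
  y = 0: RHS = -9 is not a perfect cube.
  y = 1: RHS = -5 is not a perfect cube.
  y = -1: RHS = -13 is not a perfect cube.
  y = 2: RHS = 23 is not a perfect cube.
  y = -2: RHS = -41 is not a perfect cube.
  y = 3: RHS = 99 is not a perfect cube.
  y = -3: RHS = -117 is not a perfect cube.
Continuing the search up to |y| = 30 finds no solutions either.
No (x, y) in the scanned range satisfies the equation.

No integer solutions with |y| ≤ 30.


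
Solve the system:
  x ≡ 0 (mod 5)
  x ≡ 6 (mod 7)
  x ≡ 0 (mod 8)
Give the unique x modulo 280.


Moduli 5, 7, 8 are pairwise coprime; by CRT there is a unique solution modulo M = 5 · 7 · 8 = 280.
Solve pairwise, accumulating the modulus:
  Start with x ≡ 0 (mod 5).
  Combine with x ≡ 6 (mod 7): since gcd(5, 7) = 1, we get a unique residue mod 35.
    Write x = 0 + 5·t and substitute into x ≡ 6 (mod 7): 5·t ≡ 6 − 0 = 6 (mod 7).
    The inverse of 5 mod 7 is 3 (since 5·3 = 15 = 2·7 + 1), so t ≡ 3·6 = 18 ≡ 4 (mod 7).
    Then x = 0 + 5·4 = 20, valid modulo lcm(5, 7) = 35: x ≡ 20 (mod 35).
  Combine with x ≡ 0 (mod 8): since gcd(35, 8) = 1, we get a unique residue mod 280.
    Write x = 20 + 35·t and substitute into x ≡ 0 (mod 8): 35·t ≡ 0 − 20 = -20 (mod 8).
    Reduce coefficients mod 8: 3·t ≡ 4 (mod 8).
    The inverse of 3 mod 8 is 3 (since 3·3 = 9 = 1·8 + 1), so t ≡ 3·4 = 12 ≡ 4 (mod 8).
    Then x = 20 + 35·4 = 160, valid modulo lcm(35, 8) = 280: x ≡ 160 (mod 280).
Verify: 160 mod 5 = 0 ✓, 160 mod 7 = 6 ✓, 160 mod 8 = 0 ✓.

x ≡ 160 (mod 280).


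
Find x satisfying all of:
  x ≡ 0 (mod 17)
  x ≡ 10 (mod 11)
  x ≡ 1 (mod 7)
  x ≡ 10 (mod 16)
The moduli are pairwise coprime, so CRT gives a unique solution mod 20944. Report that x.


Product of moduli M = 17 · 11 · 7 · 16 = 20944.
Merge one congruence at a time:
  Start: x ≡ 0 (mod 17).
  Combine with x ≡ 10 (mod 11); new modulus lcm = 187.
    Write x = 0 + 17·t and substitute into x ≡ 10 (mod 11): 17·t ≡ 10 − 0 = 10 (mod 11).
    Reduce coefficients mod 11: 6·t ≡ 10 (mod 11).
    The inverse of 6 mod 11 is 2 (since 6·2 = 12 = 1·11 + 1), so t ≡ 2·10 = 20 ≡ 9 (mod 11).
    Then x = 0 + 17·9 = 153, valid modulo lcm(17, 11) = 187: x ≡ 153 (mod 187).
  Combine with x ≡ 1 (mod 7); new modulus lcm = 1309.
    Write x = 153 + 187·t and substitute into x ≡ 1 (mod 7): 187·t ≡ 1 − 153 = -152 (mod 7).
    Reduce coefficients mod 7: 5·t ≡ 2 (mod 7).
    The inverse of 5 mod 7 is 3 (since 5·3 = 15 = 2·7 + 1), so t ≡ 3·2 = 6 ≡ 6 (mod 7).
    Then x = 153 + 187·6 = 1275, valid modulo lcm(187, 7) = 1309: x ≡ 1275 (mod 1309).
  Combine with x ≡ 10 (mod 16); new modulus lcm = 20944.
    Write x = 1275 + 1309·t and substitute into x ≡ 10 (mod 16): 1309·t ≡ 10 − 1275 = -1265 (mod 16).
    Reduce coefficients mod 16: 13·t ≡ 15 (mod 16).
    The inverse of 13 mod 16 is 5 (since 13·5 = 65 = 4·16 + 1), so t ≡ 5·15 = 75 ≡ 11 (mod 16).
    Then x = 1275 + 1309·11 = 15674, valid modulo lcm(1309, 16) = 20944: x ≡ 15674 (mod 20944).
Verify against each original: 15674 mod 17 = 0, 15674 mod 11 = 10, 15674 mod 7 = 1, 15674 mod 16 = 10.

x ≡ 15674 (mod 20944).


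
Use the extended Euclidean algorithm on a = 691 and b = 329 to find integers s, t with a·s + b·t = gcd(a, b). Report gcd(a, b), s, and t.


Euclidean algorithm on (691, 329) — divide until remainder is 0:
  691 = 2 · 329 + 33
  329 = 9 · 33 + 32
  33 = 1 · 32 + 1
  32 = 32 · 1 + 0
gcd(691, 329) = 1.
Track Bezout coefficients alongside the remainders: start with r₀ = 691 = a·1 + b·0 (s = 1, t = 0) and r₁ = 329 = a·0 + b·1 (s = 0, t = 1); each new remainder r_{k+1} = r_{k-1} − q_k·r_k inherits s_{k+1} = s_{k-1} − q_k·s_k, t_{k+1} = t_{k-1} − q_k·t_k, so r_k = a·s_k + b·t_k at every step:
  q = 2: r = 33, s = 1 − 2·0 = 1, t = 0 − 2·1 = -2  (check: 691·1 + 329·(-2) = 33)
  q = 9: r = 32, s = 0 − 9·1 = -9, t = 1 − 9·(-2) = 19  (check: 691·(-9) + 329·19 = 32)
  q = 1: r = 1, s = 1 − 1·(-9) = 10, t = -2 − 1·19 = -21  (check: 691·10 + 329·(-21) = 1)
The row with r = 1 (the gcd) gives the Bezout coefficients s = 10, t = -21.
Result: 691 · (10) + 329 · (-21) = 1.

gcd(691, 329) = 1; s = 10, t = -21 (check: 691·10 + 329·(-21) = 1).


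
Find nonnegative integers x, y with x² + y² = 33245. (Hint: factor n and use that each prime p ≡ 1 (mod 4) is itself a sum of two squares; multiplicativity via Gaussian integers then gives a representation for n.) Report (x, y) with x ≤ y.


Step 1: Factor n = 33245 = 5 · 61 · 109.
Step 2: Check the mod-4 condition on each prime factor: 5 ≡ 1 (mod 4), exponent 1; 61 ≡ 1 (mod 4), exponent 1; 109 ≡ 1 (mod 4), exponent 1.
All primes ≡ 3 (mod 4) appear to even exponent (or don't appear), so by the two-squares theorem n IS expressible as a sum of two squares.
Step 3: Build a representation. Here n = 5 · 61 · 109 is a product of primes ≡ 1 (mod 4). Each prime p ≡ 1 (mod 4) is itself a sum of two squares; find a² by testing p − a² for a perfect square:
  5: 5 − 1² = 4 = 2² ⇒ 5 = 1² + 2².
  61: 61 − 1² = 60, 61 − 2² = 57, 61 − 3² = 52, 61 − 4² = 45, 61 − 5² = 36 = 6² ⇒ 61 = 5² + 6².
  109: 109 − 1² = 108, 109 − 2² = 105, 109 − 3² = 100 = 10² ⇒ 109 = 3² + 10².
  Combine using the Brahmagupta–Fibonacci identity (a² + b²)(c² + d²) = (ac − bd)² + (ad + bc)² = (ac + bd)² + (ad − bc)²:
  5 · 61 = 305: from (1² + 2²)(5² + 6²), take (1·5 − 2·6, 1·6 + 2·5) = (5 − 12, 6 + 10) = (-7, 16); dropping signs (only squares matter) gives (7, 16); check 7² + 16² = 49 + 256 = 305 ✓.
  305 · 109 = 33245: from (7² + 16²)(3² + 10²), take (7·3 − 16·10, 7·10 + 16·3) = (21 − 160, 70 + 48) = (-139, 118); dropping signs (only squares matter) gives (139, 118); check 139² + 118² = 19321 + 13924 = 33245 ✓.
Step 4: Order so x ≤ y and verify: 118² + 139² = 13924 + 19321 = 33245 = n. ✓

n = 33245 = 118² + 139² (one valid representation with x ≤ y).


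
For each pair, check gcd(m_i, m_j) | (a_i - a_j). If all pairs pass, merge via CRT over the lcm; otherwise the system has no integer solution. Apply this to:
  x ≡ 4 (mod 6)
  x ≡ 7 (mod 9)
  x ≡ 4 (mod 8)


Moduli 6, 9, 8 are not pairwise coprime, so CRT works modulo lcm(m_i) when all pairwise compatibility conditions hold.
Pairwise compatibility: gcd(m_i, m_j) must divide a_i - a_j for every pair.
Merge one congruence at a time:
  Start: x ≡ 4 (mod 6).
  Combine with x ≡ 7 (mod 9): gcd(6, 9) = 3; 7 - 4 = 3, which IS divisible by 3, so compatible.
    Write x = 4 + 6·t and substitute into x ≡ 7 (mod 9): 6·t ≡ 7 − 4 = 3 (mod 9).
    Divide the congruence (and modulus) by g = 3: 2·t ≡ 1 (mod 3).
    The inverse of 2 mod 3 is 2 (since 2·2 = 4 = 1·3 + 1), so t ≡ 2·1 = 2 ≡ 2 (mod 3).
    Then x = 4 + 6·2 = 16, valid modulo lcm(6, 9) = 18: x ≡ 16 (mod 18).
  Combine with x ≡ 4 (mod 8): gcd(18, 8) = 2; 4 - 16 = -12, which IS divisible by 2, so compatible.
    Write x = 16 + 18·t and substitute into x ≡ 4 (mod 8): 18·t ≡ 4 − 16 = -12 (mod 8).
    Divide the congruence (and modulus) by g = 2: 9·t ≡ -6 (mod 4).
    Reduce coefficients mod 4: 1·t ≡ 2 (mod 4).
    So t ≡ 2 (mod 4).
    Then x = 16 + 18·2 = 52, valid modulo lcm(18, 8) = 72: x ≡ 52 (mod 72).
Verify: 52 mod 6 = 4, 52 mod 9 = 7, 52 mod 8 = 4.

x ≡ 52 (mod 72).


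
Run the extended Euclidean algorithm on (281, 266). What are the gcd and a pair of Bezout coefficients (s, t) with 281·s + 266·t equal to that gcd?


Euclidean algorithm on (281, 266) — divide until remainder is 0:
  281 = 1 · 266 + 15
  266 = 17 · 15 + 11
  15 = 1 · 11 + 4
  11 = 2 · 4 + 3
  4 = 1 · 3 + 1
  3 = 3 · 1 + 0
gcd(281, 266) = 1.
Track Bezout coefficients alongside the remainders: start with r₀ = 281 = a·1 + b·0 (s = 1, t = 0) and r₁ = 266 = a·0 + b·1 (s = 0, t = 1); each new remainder r_{k+1} = r_{k-1} − q_k·r_k inherits s_{k+1} = s_{k-1} − q_k·s_k, t_{k+1} = t_{k-1} − q_k·t_k, so r_k = a·s_k + b·t_k at every step:
  q = 1: r = 15, s = 1 − 1·0 = 1, t = 0 − 1·1 = -1  (check: 281·1 + 266·(-1) = 15)
  q = 17: r = 11, s = 0 − 17·1 = -17, t = 1 − 17·(-1) = 18  (check: 281·(-17) + 266·18 = 11)
  q = 1: r = 4, s = 1 − 1·(-17) = 18, t = -1 − 1·18 = -19  (check: 281·18 + 266·(-19) = 4)
  q = 2: r = 3, s = -17 − 2·18 = -53, t = 18 − 2·(-19) = 56  (check: 281·(-53) + 266·56 = 3)
  q = 1: r = 1, s = 18 − 1·(-53) = 71, t = -19 − 1·56 = -75  (check: 281·71 + 266·(-75) = 1)
The row with r = 1 (the gcd) gives the Bezout coefficients s = 71, t = -75.
Result: 281 · (71) + 266 · (-75) = 1.

gcd(281, 266) = 1; s = 71, t = -75 (check: 281·71 + 266·(-75) = 1).


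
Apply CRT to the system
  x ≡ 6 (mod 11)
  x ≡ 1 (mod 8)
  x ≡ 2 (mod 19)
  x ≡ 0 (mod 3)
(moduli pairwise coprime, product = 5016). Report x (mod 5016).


Product of moduli M = 11 · 8 · 19 · 3 = 5016.
Merge one congruence at a time:
  Start: x ≡ 6 (mod 11).
  Combine with x ≡ 1 (mod 8); new modulus lcm = 88.
    Write x = 6 + 11·t and substitute into x ≡ 1 (mod 8): 11·t ≡ 1 − 6 = -5 (mod 8).
    Reduce coefficients mod 8: 3·t ≡ 3 (mod 8).
    The inverse of 3 mod 8 is 3 (since 3·3 = 9 = 1·8 + 1), so t ≡ 3·3 = 9 ≡ 1 (mod 8).
    Then x = 6 + 11·1 = 17, valid modulo lcm(11, 8) = 88: x ≡ 17 (mod 88).
  Combine with x ≡ 2 (mod 19); new modulus lcm = 1672.
    Write x = 17 + 88·t and substitute into x ≡ 2 (mod 19): 88·t ≡ 2 − 17 = -15 (mod 19).
    Reduce coefficients mod 19: 12·t ≡ 4 (mod 19).
    The inverse of 12 mod 19 is 8 (since 12·8 = 96 = 5·19 + 1), so t ≡ 8·4 = 32 ≡ 13 (mod 19).
    Then x = 17 + 88·13 = 1161, valid modulo lcm(88, 19) = 1672: x ≡ 1161 (mod 1672).
  Combine with x ≡ 0 (mod 3); new modulus lcm = 5016.
    Write x = 1161 + 1672·t and substitute into x ≡ 0 (mod 3): 1672·t ≡ 0 − 1161 = -1161 (mod 3).
    Reduce coefficients mod 3: 1·t ≡ 0 (mod 3).
    So t ≡ 0 (mod 3).
    Then x = 1161 + 1672·0 = 1161, valid modulo lcm(1672, 3) = 5016: x ≡ 1161 (mod 5016).
Verify against each original: 1161 mod 11 = 6, 1161 mod 8 = 1, 1161 mod 19 = 2, 1161 mod 3 = 0.

x ≡ 1161 (mod 5016).


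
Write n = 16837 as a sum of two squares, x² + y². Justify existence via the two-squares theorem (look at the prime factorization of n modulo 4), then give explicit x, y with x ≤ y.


Step 1: Factor n = 16837 = 113 · 149.
Step 2: Check the mod-4 condition on each prime factor: 113 ≡ 1 (mod 4), exponent 1; 149 ≡ 1 (mod 4), exponent 1.
All primes ≡ 3 (mod 4) appear to even exponent (or don't appear), so by the two-squares theorem n IS expressible as a sum of two squares.
Step 3: Build a representation. Here n = 113 · 149 is a product of primes ≡ 1 (mod 4). Each prime p ≡ 1 (mod 4) is itself a sum of two squares; find a² by testing p − a² for a perfect square:
  113: 113 − 1² = 112, 113 − 2² = 109, 113 − 3² = 104, 113 − 4² = 97, 113 − 5² = 88, 113 − 6² = 77, 113 − 7² = 64 = 8² ⇒ 113 = 7² + 8².
  149: 149 − 1² = 148, 149 − 2² = 145, 149 − 3² = 140, 149 − 4² = 133, 149 − 5² = 124, 149 − 6² = 113, 149 − 7² = 100 = 10² ⇒ 149 = 7² + 10².
  Combine using the Brahmagupta–Fibonacci identity (a² + b²)(c² + d²) = (ac − bd)² + (ad + bc)² = (ac + bd)² + (ad − bc)²:
  113 · 149 = 16837: from (7² + 8²)(7² + 10²), take (7·7 − 8·10, 7·10 + 8·7) = (49 − 80, 70 + 56) = (-31, 126); dropping signs (only squares matter) gives (31, 126); check 31² + 126² = 961 + 15876 = 16837 ✓.
Step 4: Order so x ≤ y and verify: 31² + 126² = 961 + 15876 = 16837 = n. ✓

n = 16837 = 31² + 126² (one valid representation with x ≤ y).


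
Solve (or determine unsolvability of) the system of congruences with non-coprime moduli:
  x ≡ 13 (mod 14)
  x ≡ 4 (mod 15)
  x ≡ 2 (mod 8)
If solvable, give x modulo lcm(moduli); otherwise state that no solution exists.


Moduli 14, 15, 8 are not pairwise coprime, so CRT works modulo lcm(m_i) when all pairwise compatibility conditions hold.
Pairwise compatibility: gcd(m_i, m_j) must divide a_i - a_j for every pair.
Merge one congruence at a time:
  Start: x ≡ 13 (mod 14).
  Combine with x ≡ 4 (mod 15): gcd(14, 15) = 1; 4 - 13 = -9, which IS divisible by 1, so compatible.
    Write x = 13 + 14·t and substitute into x ≡ 4 (mod 15): 14·t ≡ 4 − 13 = -9 (mod 15).
    Reduce coefficients mod 15: 14·t ≡ 6 (mod 15).
    The inverse of 14 mod 15 is 14 (since 14·14 = 196 = 13·15 + 1), so t ≡ 14·6 = 84 ≡ 9 (mod 15).
    Then x = 13 + 14·9 = 139, valid modulo lcm(14, 15) = 210: x ≡ 139 (mod 210).
  Combine with x ≡ 2 (mod 8): gcd(210, 8) = 2, and 2 - 139 = -137 is NOT divisible by 2.
    ⇒ system is inconsistent (no integer solution).

No solution (the system is inconsistent).


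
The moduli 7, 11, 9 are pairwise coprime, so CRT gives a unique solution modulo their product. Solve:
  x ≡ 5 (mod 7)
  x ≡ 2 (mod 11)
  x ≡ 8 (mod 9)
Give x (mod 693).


Moduli 7, 11, 9 are pairwise coprime; by CRT there is a unique solution modulo M = 7 · 11 · 9 = 693.
Solve pairwise, accumulating the modulus:
  Start with x ≡ 5 (mod 7).
  Combine with x ≡ 2 (mod 11): since gcd(7, 11) = 1, we get a unique residue mod 77.
    Write x = 5 + 7·t and substitute into x ≡ 2 (mod 11): 7·t ≡ 2 − 5 = -3 (mod 11).
    Reduce coefficients mod 11: 7·t ≡ 8 (mod 11).
    The inverse of 7 mod 11 is 8 (since 7·8 = 56 = 5·11 + 1), so t ≡ 8·8 = 64 ≡ 9 (mod 11).
    Then x = 5 + 7·9 = 68, valid modulo lcm(7, 11) = 77: x ≡ 68 (mod 77).
  Combine with x ≡ 8 (mod 9): since gcd(77, 9) = 1, we get a unique residue mod 693.
    Write x = 68 + 77·t and substitute into x ≡ 8 (mod 9): 77·t ≡ 8 − 68 = -60 (mod 9).
    Reduce coefficients mod 9: 5·t ≡ 3 (mod 9).
    The inverse of 5 mod 9 is 2 (since 5·2 = 10 = 1·9 + 1), so t ≡ 2·3 = 6 ≡ 6 (mod 9).
    Then x = 68 + 77·6 = 530, valid modulo lcm(77, 9) = 693: x ≡ 530 (mod 693).
Verify: 530 mod 7 = 5 ✓, 530 mod 11 = 2 ✓, 530 mod 9 = 8 ✓.

x ≡ 530 (mod 693).


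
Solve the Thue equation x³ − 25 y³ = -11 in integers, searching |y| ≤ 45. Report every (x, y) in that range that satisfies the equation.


The equation is x³ - 25y³ = -11. For fixed y, x³ = 25·y³ − 11, so a solution requires the RHS to be a perfect cube.
Strategy: iterate y from -45 to 45, compute RHS = 25·y³ − 11, and check whether it is a (positive or negative) perfect cube.
Check small values of y:
  y = 0: RHS = -11 is not a perfect cube.
  y = 1: RHS = 14 is not a perfect cube.
  y = -1: RHS = -36 is not a perfect cube.
  y = 2: RHS = 189 is not a perfect cube.
  y = -2: RHS = -211 is not a perfect cube.
  y = 3: RHS = 664 is not a perfect cube.
  y = -3: RHS = -686 is not a perfect cube.
Continuing the search up to |y| = 45 finds no solutions either.
No (x, y) in the scanned range satisfies the equation.

No integer solutions with |y| ≤ 45.


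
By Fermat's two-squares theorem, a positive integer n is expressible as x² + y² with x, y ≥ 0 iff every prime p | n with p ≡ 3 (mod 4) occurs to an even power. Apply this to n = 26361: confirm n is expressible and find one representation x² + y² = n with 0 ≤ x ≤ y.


Step 1: Factor n = 26361 = 3^2 · 29 · 101.
Step 2: Check the mod-4 condition on each prime factor: 3 ≡ 3 (mod 4), exponent 2 (must be even); 29 ≡ 1 (mod 4), exponent 1; 101 ≡ 1 (mod 4), exponent 1.
All primes ≡ 3 (mod 4) appear to even exponent (or don't appear), so by the two-squares theorem n IS expressible as a sum of two squares.
Step 3: Build a representation. Group n = k² · m with k = 3 and m = 29 · 101 = 2929 (a product of primes ≡ 1 (mod 4)); a representation of m scales to one of n via (k·x)² + (k·y)² = k²(x² + y²). Each prime p ≡ 1 (mod 4) is itself a sum of two squares; find a² by testing p − a² for a perfect square:
  29: 29 − 1² = 28, 29 − 2² = 25 = 5² ⇒ 29 = 2² + 5².
  101: 101 − 1² = 100 = 10² ⇒ 101 = 1² + 10².
  Combine using the Brahmagupta–Fibonacci identity (a² + b²)(c² + d²) = (ac − bd)² + (ad + bc)² = (ac + bd)² + (ad − bc)²:
  29 · 101 = 2929: from (2² + 5²)(1² + 10²), take (2·1 − 5·10, 2·10 + 5·1) = (2 − 50, 20 + 5) = (-48, 25); dropping signs (only squares matter) gives (48, 25); check 48² + 25² = 2304 + 625 = 2929 ✓.
  Scale by k = 3: (3·48, 3·25) = (144, 75).
Step 4: Order so x ≤ y and verify: 75² + 144² = 5625 + 20736 = 26361 = n. ✓

n = 26361 = 75² + 144² (one valid representation with x ≤ y).


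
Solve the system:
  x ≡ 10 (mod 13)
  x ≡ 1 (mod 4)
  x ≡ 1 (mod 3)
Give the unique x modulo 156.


Moduli 13, 4, 3 are pairwise coprime; by CRT there is a unique solution modulo M = 13 · 4 · 3 = 156.
Solve pairwise, accumulating the modulus:
  Start with x ≡ 10 (mod 13).
  Combine with x ≡ 1 (mod 4): since gcd(13, 4) = 1, we get a unique residue mod 52.
    Write x = 10 + 13·t and substitute into x ≡ 1 (mod 4): 13·t ≡ 1 − 10 = -9 (mod 4).
    Reduce coefficients mod 4: 1·t ≡ 3 (mod 4).
    So t ≡ 3 (mod 4).
    Then x = 10 + 13·3 = 49, valid modulo lcm(13, 4) = 52: x ≡ 49 (mod 52).
  Combine with x ≡ 1 (mod 3): since gcd(52, 3) = 1, we get a unique residue mod 156.
    Write x = 49 + 52·t and substitute into x ≡ 1 (mod 3): 52·t ≡ 1 − 49 = -48 (mod 3).
    Reduce coefficients mod 3: 1·t ≡ 0 (mod 3).
    So t ≡ 0 (mod 3).
    Then x = 49 + 52·0 = 49, valid modulo lcm(52, 3) = 156: x ≡ 49 (mod 156).
Verify: 49 mod 13 = 10 ✓, 49 mod 4 = 1 ✓, 49 mod 3 = 1 ✓.

x ≡ 49 (mod 156).


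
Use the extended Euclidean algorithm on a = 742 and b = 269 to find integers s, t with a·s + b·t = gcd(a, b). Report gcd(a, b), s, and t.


Euclidean algorithm on (742, 269) — divide until remainder is 0:
  742 = 2 · 269 + 204
  269 = 1 · 204 + 65
  204 = 3 · 65 + 9
  65 = 7 · 9 + 2
  9 = 4 · 2 + 1
  2 = 2 · 1 + 0
gcd(742, 269) = 1.
Track Bezout coefficients alongside the remainders: start with r₀ = 742 = a·1 + b·0 (s = 1, t = 0) and r₁ = 269 = a·0 + b·1 (s = 0, t = 1); each new remainder r_{k+1} = r_{k-1} − q_k·r_k inherits s_{k+1} = s_{k-1} − q_k·s_k, t_{k+1} = t_{k-1} − q_k·t_k, so r_k = a·s_k + b·t_k at every step:
  q = 2: r = 204, s = 1 − 2·0 = 1, t = 0 − 2·1 = -2  (check: 742·1 + 269·(-2) = 204)
  q = 1: r = 65, s = 0 − 1·1 = -1, t = 1 − 1·(-2) = 3  (check: 742·(-1) + 269·3 = 65)
  q = 3: r = 9, s = 1 − 3·(-1) = 4, t = -2 − 3·3 = -11  (check: 742·4 + 269·(-11) = 9)
  q = 7: r = 2, s = -1 − 7·4 = -29, t = 3 − 7·(-11) = 80  (check: 742·(-29) + 269·80 = 2)
  q = 4: r = 1, s = 4 − 4·(-29) = 120, t = -11 − 4·80 = -331  (check: 742·120 + 269·(-331) = 1)
The row with r = 1 (the gcd) gives the Bezout coefficients s = 120, t = -331.
Result: 742 · (120) + 269 · (-331) = 1.

gcd(742, 269) = 1; s = 120, t = -331 (check: 742·120 + 269·(-331) = 1).


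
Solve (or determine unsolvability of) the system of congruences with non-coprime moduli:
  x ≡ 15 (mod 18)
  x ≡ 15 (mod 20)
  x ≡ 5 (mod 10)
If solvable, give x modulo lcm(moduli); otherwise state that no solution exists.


Moduli 18, 20, 10 are not pairwise coprime, so CRT works modulo lcm(m_i) when all pairwise compatibility conditions hold.
Pairwise compatibility: gcd(m_i, m_j) must divide a_i - a_j for every pair.
Merge one congruence at a time:
  Start: x ≡ 15 (mod 18).
  Combine with x ≡ 15 (mod 20): gcd(18, 20) = 2; 15 - 15 = 0, which IS divisible by 2, so compatible.
    Write x = 15 + 18·t and substitute into x ≡ 15 (mod 20): 18·t ≡ 15 − 15 = 0 (mod 20).
    Divide the congruence (and modulus) by g = 2: 9·t ≡ 0 (mod 10).
    The inverse of 9 mod 10 is 9 (since 9·9 = 81 = 8·10 + 1), so t ≡ 9·0 = 0 ≡ 0 (mod 10).
    Then x = 15 + 18·0 = 15, valid modulo lcm(18, 20) = 180: x ≡ 15 (mod 180).
  Combine with x ≡ 5 (mod 10): gcd(180, 10) = 10; 5 - 15 = -10, which IS divisible by 10, so compatible.
    Write x = 15 + 180·t and substitute into x ≡ 5 (mod 10): 180·t ≡ 5 − 15 = -10 (mod 10).
    Divide the congruence (and modulus) by g = 10: 18·t ≡ -1 (mod 1).
    Modulo 1 every t works; take t = 0.
    Then x = 15 + 180·0 = 15, valid modulo lcm(180, 10) = 180: x ≡ 15 (mod 180).
Verify: 15 mod 18 = 15, 15 mod 20 = 15, 15 mod 10 = 5.

x ≡ 15 (mod 180).


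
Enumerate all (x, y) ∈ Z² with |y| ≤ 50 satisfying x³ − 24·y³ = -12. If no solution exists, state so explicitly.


The equation is x³ - 24y³ = -12. For fixed y, x³ = 24·y³ − 12, so a solution requires the RHS to be a perfect cube.
Strategy: iterate y from -50 to 50, compute RHS = 24·y³ − 12, and check whether it is a (positive or negative) perfect cube.
Check small values of y:
  y = 0: RHS = -12 is not a perfect cube.
  y = 1: RHS = 12 is not a perfect cube.
  y = -1: RHS = -36 is not a perfect cube.
  y = 2: RHS = 180 is not a perfect cube.
  y = -2: RHS = -204 is not a perfect cube.
  y = 3: RHS = 636 is not a perfect cube.
  y = -3: RHS = -660 is not a perfect cube.
Continuing the search up to |y| = 50 finds no solutions either.
No (x, y) in the scanned range satisfies the equation.

No integer solutions with |y| ≤ 50.


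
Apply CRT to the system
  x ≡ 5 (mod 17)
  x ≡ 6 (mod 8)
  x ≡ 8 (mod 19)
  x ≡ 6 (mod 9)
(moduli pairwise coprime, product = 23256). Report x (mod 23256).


Product of moduli M = 17 · 8 · 19 · 9 = 23256.
Merge one congruence at a time:
  Start: x ≡ 5 (mod 17).
  Combine with x ≡ 6 (mod 8); new modulus lcm = 136.
    Write x = 5 + 17·t and substitute into x ≡ 6 (mod 8): 17·t ≡ 6 − 5 = 1 (mod 8).
    Reduce coefficients mod 8: 1·t ≡ 1 (mod 8).
    So t ≡ 1 (mod 8).
    Then x = 5 + 17·1 = 22, valid modulo lcm(17, 8) = 136: x ≡ 22 (mod 136).
  Combine with x ≡ 8 (mod 19); new modulus lcm = 2584.
    Write x = 22 + 136·t and substitute into x ≡ 8 (mod 19): 136·t ≡ 8 − 22 = -14 (mod 19).
    Reduce coefficients mod 19: 3·t ≡ 5 (mod 19).
    The inverse of 3 mod 19 is 13 (since 3·13 = 39 = 2·19 + 1), so t ≡ 13·5 = 65 ≡ 8 (mod 19).
    Then x = 22 + 136·8 = 1110, valid modulo lcm(136, 19) = 2584: x ≡ 1110 (mod 2584).
  Combine with x ≡ 6 (mod 9); new modulus lcm = 23256.
    Write x = 1110 + 2584·t and substitute into x ≡ 6 (mod 9): 2584·t ≡ 6 − 1110 = -1104 (mod 9).
    Reduce coefficients mod 9: 1·t ≡ 3 (mod 9).
    So t ≡ 3 (mod 9).
    Then x = 1110 + 2584·3 = 8862, valid modulo lcm(2584, 9) = 23256: x ≡ 8862 (mod 23256).
Verify against each original: 8862 mod 17 = 5, 8862 mod 8 = 6, 8862 mod 19 = 8, 8862 mod 9 = 6.

x ≡ 8862 (mod 23256).


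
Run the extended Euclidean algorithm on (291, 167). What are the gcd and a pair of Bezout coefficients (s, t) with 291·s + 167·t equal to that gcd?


Euclidean algorithm on (291, 167) — divide until remainder is 0:
  291 = 1 · 167 + 124
  167 = 1 · 124 + 43
  124 = 2 · 43 + 38
  43 = 1 · 38 + 5
  38 = 7 · 5 + 3
  5 = 1 · 3 + 2
  3 = 1 · 2 + 1
  2 = 2 · 1 + 0
gcd(291, 167) = 1.
Track Bezout coefficients alongside the remainders: start with r₀ = 291 = a·1 + b·0 (s = 1, t = 0) and r₁ = 167 = a·0 + b·1 (s = 0, t = 1); each new remainder r_{k+1} = r_{k-1} − q_k·r_k inherits s_{k+1} = s_{k-1} − q_k·s_k, t_{k+1} = t_{k-1} − q_k·t_k, so r_k = a·s_k + b·t_k at every step:
  q = 1: r = 124, s = 1 − 1·0 = 1, t = 0 − 1·1 = -1  (check: 291·1 + 167·(-1) = 124)
  q = 1: r = 43, s = 0 − 1·1 = -1, t = 1 − 1·(-1) = 2  (check: 291·(-1) + 167·2 = 43)
  q = 2: r = 38, s = 1 − 2·(-1) = 3, t = -1 − 2·2 = -5  (check: 291·3 + 167·(-5) = 38)
  q = 1: r = 5, s = -1 − 1·3 = -4, t = 2 − 1·(-5) = 7  (check: 291·(-4) + 167·7 = 5)
  q = 7: r = 3, s = 3 − 7·(-4) = 31, t = -5 − 7·7 = -54  (check: 291·31 + 167·(-54) = 3)
  q = 1: r = 2, s = -4 − 1·31 = -35, t = 7 − 1·(-54) = 61  (check: 291·(-35) + 167·61 = 2)
  q = 1: r = 1, s = 31 − 1·(-35) = 66, t = -54 − 1·61 = -115  (check: 291·66 + 167·(-115) = 1)
The row with r = 1 (the gcd) gives the Bezout coefficients s = 66, t = -115.
Result: 291 · (66) + 167 · (-115) = 1.

gcd(291, 167) = 1; s = 66, t = -115 (check: 291·66 + 167·(-115) = 1).


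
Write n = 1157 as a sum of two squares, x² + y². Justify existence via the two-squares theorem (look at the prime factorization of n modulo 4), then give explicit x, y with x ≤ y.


Step 1: Factor n = 1157 = 13 · 89.
Step 2: Check the mod-4 condition on each prime factor: 13 ≡ 1 (mod 4), exponent 1; 89 ≡ 1 (mod 4), exponent 1.
All primes ≡ 3 (mod 4) appear to even exponent (or don't appear), so by the two-squares theorem n IS expressible as a sum of two squares.
Step 3: Build a representation. Here n = 13 · 89 is a product of primes ≡ 1 (mod 4). Each prime p ≡ 1 (mod 4) is itself a sum of two squares; find a² by testing p − a² for a perfect square:
  13: 13 − 1² = 12, 13 − 2² = 9 = 3² ⇒ 13 = 2² + 3².
  89: 89 − 1² = 88, 89 − 2² = 85, 89 − 3² = 80, 89 − 4² = 73, 89 − 5² = 64 = 8² ⇒ 89 = 5² + 8².
  Combine using the Brahmagupta–Fibonacci identity (a² + b²)(c² + d²) = (ac − bd)² + (ad + bc)² = (ac + bd)² + (ad − bc)²:
  13 · 89 = 1157: from (2² + 3²)(5² + 8²), take (2·5 − 3·8, 2·8 + 3·5) = (10 − 24, 16 + 15) = (-14, 31); dropping signs (only squares matter) gives (14, 31); check 14² + 31² = 196 + 961 = 1157 ✓.
Step 4: Order so x ≤ y and verify: 14² + 31² = 196 + 961 = 1157 = n. ✓

n = 1157 = 14² + 31² (one valid representation with x ≤ y).


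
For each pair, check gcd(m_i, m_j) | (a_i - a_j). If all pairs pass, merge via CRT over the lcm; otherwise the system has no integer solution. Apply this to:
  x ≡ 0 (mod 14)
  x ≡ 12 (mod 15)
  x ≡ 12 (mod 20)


Moduli 14, 15, 20 are not pairwise coprime, so CRT works modulo lcm(m_i) when all pairwise compatibility conditions hold.
Pairwise compatibility: gcd(m_i, m_j) must divide a_i - a_j for every pair.
Merge one congruence at a time:
  Start: x ≡ 0 (mod 14).
  Combine with x ≡ 12 (mod 15): gcd(14, 15) = 1; 12 - 0 = 12, which IS divisible by 1, so compatible.
    Write x = 0 + 14·t and substitute into x ≡ 12 (mod 15): 14·t ≡ 12 − 0 = 12 (mod 15).
    The inverse of 14 mod 15 is 14 (since 14·14 = 196 = 13·15 + 1), so t ≡ 14·12 = 168 ≡ 3 (mod 15).
    Then x = 0 + 14·3 = 42, valid modulo lcm(14, 15) = 210: x ≡ 42 (mod 210).
  Combine with x ≡ 12 (mod 20): gcd(210, 20) = 10; 12 - 42 = -30, which IS divisible by 10, so compatible.
    Write x = 42 + 210·t and substitute into x ≡ 12 (mod 20): 210·t ≡ 12 − 42 = -30 (mod 20).
    Divide the congruence (and modulus) by g = 10: 21·t ≡ -3 (mod 2).
    Reduce coefficients mod 2: 1·t ≡ 1 (mod 2).
    So t ≡ 1 (mod 2).
    Then x = 42 + 210·1 = 252, valid modulo lcm(210, 20) = 420: x ≡ 252 (mod 420).
Verify: 252 mod 14 = 0, 252 mod 15 = 12, 252 mod 20 = 12.

x ≡ 252 (mod 420).


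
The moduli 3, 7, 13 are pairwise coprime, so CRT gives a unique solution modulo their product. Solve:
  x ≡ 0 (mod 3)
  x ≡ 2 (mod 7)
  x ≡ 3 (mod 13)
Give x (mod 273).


Moduli 3, 7, 13 are pairwise coprime; by CRT there is a unique solution modulo M = 3 · 7 · 13 = 273.
Solve pairwise, accumulating the modulus:
  Start with x ≡ 0 (mod 3).
  Combine with x ≡ 2 (mod 7): since gcd(3, 7) = 1, we get a unique residue mod 21.
    Write x = 0 + 3·t and substitute into x ≡ 2 (mod 7): 3·t ≡ 2 − 0 = 2 (mod 7).
    The inverse of 3 mod 7 is 5 (since 3·5 = 15 = 2·7 + 1), so t ≡ 5·2 = 10 ≡ 3 (mod 7).
    Then x = 0 + 3·3 = 9, valid modulo lcm(3, 7) = 21: x ≡ 9 (mod 21).
  Combine with x ≡ 3 (mod 13): since gcd(21, 13) = 1, we get a unique residue mod 273.
    Write x = 9 + 21·t and substitute into x ≡ 3 (mod 13): 21·t ≡ 3 − 9 = -6 (mod 13).
    Reduce coefficients mod 13: 8·t ≡ 7 (mod 13).
    The inverse of 8 mod 13 is 5 (since 8·5 = 40 = 3·13 + 1), so t ≡ 5·7 = 35 ≡ 9 (mod 13).
    Then x = 9 + 21·9 = 198, valid modulo lcm(21, 13) = 273: x ≡ 198 (mod 273).
Verify: 198 mod 3 = 0 ✓, 198 mod 7 = 2 ✓, 198 mod 13 = 3 ✓.

x ≡ 198 (mod 273).


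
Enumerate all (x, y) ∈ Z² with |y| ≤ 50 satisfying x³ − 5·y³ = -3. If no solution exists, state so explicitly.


The equation is x³ - 5y³ = -3. For fixed y, x³ = 5·y³ − 3, so a solution requires the RHS to be a perfect cube.
Strategy: iterate y from -50 to 50, compute RHS = 5·y³ − 3, and check whether it is a (positive or negative) perfect cube.
Check small values of y:
  y = 0: RHS = -3 is not a perfect cube.
  y = 1: RHS = 2 is not a perfect cube.
  y = -1: RHS = -8 = (-2)³ ⇒ x = -2 works.
  y = 2: RHS = 37 is not a perfect cube.
  y = -2: RHS = -43 is not a perfect cube.
  y = 3: RHS = 132 is not a perfect cube.
  y = -3: RHS = -138 is not a perfect cube.
Continuing the search up to |y| = 50 finds no further solutions beyond those listed.
Collected solutions: (-2, -1).

Solutions (with |y| ≤ 50): (-2, -1).


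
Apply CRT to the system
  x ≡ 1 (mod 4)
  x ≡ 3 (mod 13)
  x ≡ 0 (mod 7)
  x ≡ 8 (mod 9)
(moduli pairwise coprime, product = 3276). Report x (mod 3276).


Product of moduli M = 4 · 13 · 7 · 9 = 3276.
Merge one congruence at a time:
  Start: x ≡ 1 (mod 4).
  Combine with x ≡ 3 (mod 13); new modulus lcm = 52.
    Write x = 1 + 4·t and substitute into x ≡ 3 (mod 13): 4·t ≡ 3 − 1 = 2 (mod 13).
    The inverse of 4 mod 13 is 10 (since 4·10 = 40 = 3·13 + 1), so t ≡ 10·2 = 20 ≡ 7 (mod 13).
    Then x = 1 + 4·7 = 29, valid modulo lcm(4, 13) = 52: x ≡ 29 (mod 52).
  Combine with x ≡ 0 (mod 7); new modulus lcm = 364.
    Write x = 29 + 52·t and substitute into x ≡ 0 (mod 7): 52·t ≡ 0 − 29 = -29 (mod 7).
    Reduce coefficients mod 7: 3·t ≡ 6 (mod 7).
    The inverse of 3 mod 7 is 5 (since 3·5 = 15 = 2·7 + 1), so t ≡ 5·6 = 30 ≡ 2 (mod 7).
    Then x = 29 + 52·2 = 133, valid modulo lcm(52, 7) = 364: x ≡ 133 (mod 364).
  Combine with x ≡ 8 (mod 9); new modulus lcm = 3276.
    Write x = 133 + 364·t and substitute into x ≡ 8 (mod 9): 364·t ≡ 8 − 133 = -125 (mod 9).
    Reduce coefficients mod 9: 4·t ≡ 1 (mod 9).
    The inverse of 4 mod 9 is 7 (since 4·7 = 28 = 3·9 + 1), so t ≡ 7·1 = 7 ≡ 7 (mod 9).
    Then x = 133 + 364·7 = 2681, valid modulo lcm(364, 9) = 3276: x ≡ 2681 (mod 3276).
Verify against each original: 2681 mod 4 = 1, 2681 mod 13 = 3, 2681 mod 7 = 0, 2681 mod 9 = 8.

x ≡ 2681 (mod 3276).


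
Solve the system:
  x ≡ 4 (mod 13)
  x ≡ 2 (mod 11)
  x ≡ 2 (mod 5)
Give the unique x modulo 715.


Moduli 13, 11, 5 are pairwise coprime; by CRT there is a unique solution modulo M = 13 · 11 · 5 = 715.
Solve pairwise, accumulating the modulus:
  Start with x ≡ 4 (mod 13).
  Combine with x ≡ 2 (mod 11): since gcd(13, 11) = 1, we get a unique residue mod 143.
    Write x = 4 + 13·t and substitute into x ≡ 2 (mod 11): 13·t ≡ 2 − 4 = -2 (mod 11).
    Reduce coefficients mod 11: 2·t ≡ 9 (mod 11).
    The inverse of 2 mod 11 is 6 (since 2·6 = 12 = 1·11 + 1), so t ≡ 6·9 = 54 ≡ 10 (mod 11).
    Then x = 4 + 13·10 = 134, valid modulo lcm(13, 11) = 143: x ≡ 134 (mod 143).
  Combine with x ≡ 2 (mod 5): since gcd(143, 5) = 1, we get a unique residue mod 715.
    Write x = 134 + 143·t and substitute into x ≡ 2 (mod 5): 143·t ≡ 2 − 134 = -132 (mod 5).
    Reduce coefficients mod 5: 3·t ≡ 3 (mod 5).
    The inverse of 3 mod 5 is 2 (since 3·2 = 6 = 1·5 + 1), so t ≡ 2·3 = 6 ≡ 1 (mod 5).
    Then x = 134 + 143·1 = 277, valid modulo lcm(143, 5) = 715: x ≡ 277 (mod 715).
Verify: 277 mod 13 = 4 ✓, 277 mod 11 = 2 ✓, 277 mod 5 = 2 ✓.

x ≡ 277 (mod 715).


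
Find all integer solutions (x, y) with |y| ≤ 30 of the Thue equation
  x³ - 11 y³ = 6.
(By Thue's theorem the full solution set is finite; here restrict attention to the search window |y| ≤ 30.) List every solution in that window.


The equation is x³ - 11y³ = 6. For fixed y, x³ = 11·y³ + 6, so a solution requires the RHS to be a perfect cube.
Strategy: iterate y from -30 to 30, compute RHS = 11·y³ + 6, and check whether it is a (positive or negative) perfect cube.
Check small values of y:
  y = 0: RHS = 6 is not a perfect cube.
  y = 1: RHS = 17 is not a perfect cube.
  y = -1: RHS = -5 is not a perfect cube.
  y = 2: RHS = 94 is not a perfect cube.
  y = -2: RHS = -82 is not a perfect cube.
  y = 3: RHS = 303 is not a perfect cube.
  y = -3: RHS = -291 is not a perfect cube.
Continuing the search up to |y| = 30 finds no solutions either.
No (x, y) in the scanned range satisfies the equation.

No integer solutions with |y| ≤ 30.
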